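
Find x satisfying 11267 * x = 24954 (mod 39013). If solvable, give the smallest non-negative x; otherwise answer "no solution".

21588

First find gcd(11267, 39013):
39013 = 3×11267 + 5212
11267 = 2×5212 + 843
5212 = 6×843 + 154
843 = 5×154 + 73
154 = 2×73 + 8
73 = 9×8 + 1
8 = 8×1 + 0
gcd = 1, so a unique solution mod 39013 exists.
Back-substitute for the Bézout coefficients:
1 = 73 − 9·8
1 = −9·154 + 19·73
1 = 19·843 − 104·154
1 = −104·5212 + 643·843
1 = 643·11267 − 1390·5212
1 = −1390·39013 + 4813·11267
So 11267·(4813) ≡ 1 (mod 39013), giving 11267⁻¹ ≡ 4813.
x ≡ 11267⁻¹·24954 ≡ 4813·24954 ≡ 21588 (mod 39013).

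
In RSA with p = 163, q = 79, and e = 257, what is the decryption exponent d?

φ(n) = (p−1)(q−1) = 162·78 = 12636.
Need d with 257·d ≡ 1 (mod 12636). Apply the extended Euclidean algorithm:
12636 = 49*257 + 43
257 = 5*43 + 42
43 = 1*42 + 1
42 = 42*1 + 0
Back-substitute:
1 = 43 − 42
1 = −257 + 6·43
1 = 6·12636 − 295·257
So 257·(-295) ≡ 1 (mod 12636), hence d ≡ -295 ≡ 12341 (mod 12636).

12341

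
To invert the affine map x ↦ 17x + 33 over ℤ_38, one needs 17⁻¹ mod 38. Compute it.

9

gcd(38, 17) by repeated division:
38 = 2·17 + 4
17 = 4·4 + 1
4 = 4·1 + 0
Since gcd(17, 38) = 1, back-substitute to write 1 as a combination:
1 = 17 − 4·4
1 = −4·38 + 9·17
So 17·9 ≡ 1 (mod 38).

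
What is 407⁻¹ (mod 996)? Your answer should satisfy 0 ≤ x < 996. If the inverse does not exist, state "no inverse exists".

Run Euclid on (996, 407):
996 = 2*407 + 182
407 = 2*182 + 43
182 = 4*43 + 10
43 = 4*10 + 3
10 = 3*3 + 1
3 = 3*1 + 0
The gcd is 1. Working backward:
1 = 10 − 3·3
1 = −3·43 + 13·10
1 = 13·182 − 55·43
1 = −55·407 + 123·182
1 = 123·996 − 301·407
Thus 407·(-301) ≡ 1 (mod 996); reducing, -301 mod 996 = 695.

695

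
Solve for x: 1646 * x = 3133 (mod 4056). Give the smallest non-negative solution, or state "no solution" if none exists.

no solution

gcd(1646, 4056):
4056 = 2*1646 + 764
1646 = 2*764 + 118
764 = 6*118 + 56
118 = 2*56 + 6
56 = 9*6 + 2
6 = 3*2 + 0
gcd = 2, but 2 ∤ 3133, so the congruence has no solution.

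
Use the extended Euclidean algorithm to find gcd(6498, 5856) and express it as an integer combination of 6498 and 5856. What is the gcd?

Repeated division:
6498 = 1*5856 + 642
5856 = 9*642 + 78
642 = 8*78 + 18
78 = 4*18 + 6
18 = 3*6 + 0
gcd(6498, 5856) = 6.
Express as a combination:
6 = 78 − 4·18
6 = −4·642 + 33·78
6 = 33·5856 − 301·642
6 = −301·6498 + 334·5856
So 6 = (-301)·6498 + (334)·5856.

6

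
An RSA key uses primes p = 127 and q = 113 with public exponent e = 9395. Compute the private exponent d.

φ(n) = (p−1)(q−1) = 126·112 = 14112.
Need d with 9395·d ≡ 1 (mod 14112). Apply the extended Euclidean algorithm:
14112 = 1×9395 + 4717
9395 = 1×4717 + 4678
4717 = 1×4678 + 39
4678 = 119×39 + 37
39 = 1×37 + 2
37 = 18×2 + 1
2 = 2×1 + 0
Back-substitute:
1 = 37 − 18·2
1 = −18·39 + 19·37
1 = 19·4678 − 2279·39
1 = −2279·4717 + 2298·4678
1 = 2298·9395 − 4577·4717
1 = −4577·14112 + 6875·9395
So 9395·6875 ≡ 1 (mod 14112), hence d = 6875.

6875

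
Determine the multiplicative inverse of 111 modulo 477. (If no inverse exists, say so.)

no inverse exists

Compute gcd(111, 477):
477 = 4*111 + 33
111 = 3*33 + 12
33 = 2*12 + 9
12 = 1*9 + 3
9 = 3*3 + 0
The gcd is 3, not 1, hence no inverse exists.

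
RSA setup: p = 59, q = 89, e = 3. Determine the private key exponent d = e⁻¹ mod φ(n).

φ(n) = (p−1)(q−1) = 58·88 = 5104.
Need d with 3·d ≡ 1 (mod 5104). Apply the extended Euclidean algorithm:
5104 = 1701*3 + 1
3 = 3*1 + 0
Back-substitute:
1 = 5104 − 1701·3
So 3·(-1701) ≡ 1 (mod 5104), hence d ≡ -1701 ≡ 3403 (mod 5104).

3403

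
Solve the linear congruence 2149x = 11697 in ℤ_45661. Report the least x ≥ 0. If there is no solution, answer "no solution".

First find gcd(2149, 45661):
45661 = 21·2149 + 532
2149 = 4·532 + 21
532 = 25·21 + 7
21 = 3·7 + 0
gcd = 7 and 7 | 11697, so solutions exist. Divide through by 7: 307x ≡ 1671 (mod 6523).
Now find 307⁻¹ mod 6523:
6523 = 21·307 + 76
307 = 4·76 + 3
76 = 25·3 + 1
3 = 3·1 + 0
Back-substitute:
1 = 76 − 25·3
1 = −25·307 + 101·76
1 = 101·6523 − 2146·307
So 307·(-2146) ≡ 1 (mod 6523), i.e. 307⁻¹ ≡ 4377.
Then x ≡ 4377·1671 ≡ 1684 (mod 6523); the smallest non-negative solution is x = 1684.

1684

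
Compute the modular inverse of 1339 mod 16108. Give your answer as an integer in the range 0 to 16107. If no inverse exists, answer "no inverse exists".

7651

Apply the Euclidean algorithm to 16108 and 1339:
16108 = 12*1339 + 40
1339 = 33*40 + 19
40 = 2*19 + 2
19 = 9*2 + 1
2 = 2*1 + 0
Since gcd(1339, 16108) = 1, back-substitute to write 1 as a combination:
1 = 19 − 9·2
1 = −9·40 + 19·19
1 = 19·1339 − 636·40
1 = −636·16108 + 7651·1339
So 1339·7651 ≡ 1 (mod 16108).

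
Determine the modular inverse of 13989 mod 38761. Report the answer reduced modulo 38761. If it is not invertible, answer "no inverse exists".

34469

Extended Euclidean algorithm:
38761 = 2×13989 + 10783
13989 = 1×10783 + 3206
10783 = 3×3206 + 1165
3206 = 2×1165 + 876
1165 = 1×876 + 289
876 = 3×289 + 9
289 = 32×9 + 1
9 = 9×1 + 0
gcd = 1, so the inverse exists. Back-substitute:
1 = 289 − 32·9
1 = −32·876 + 97·289
1 = 97·1165 − 129·876
1 = −129·3206 + 355·1165
1 = 355·10783 − 1194·3206
1 = −1194·13989 + 1549·10783
1 = 1549·38761 − 4292·13989
Hence 13989⁻¹ ≡ -4292 ≡ 34469 (mod 38761).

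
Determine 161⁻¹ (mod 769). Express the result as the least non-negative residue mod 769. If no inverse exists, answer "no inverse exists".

406

Apply the Euclidean algorithm to 769 and 161:
769 = 4×161 + 125
161 = 1×125 + 36
125 = 3×36 + 17
36 = 2×17 + 2
17 = 8×2 + 1
2 = 2×1 + 0
The gcd is 1. Working backward:
1 = 17 − 8·2
1 = −8·36 + 17·17
1 = 17·125 − 59·36
1 = −59·161 + 76·125
1 = 76·769 − 363·161
So 161·(-363) ≡ 1 (mod 769), and -363 ≡ 406 (mod 769).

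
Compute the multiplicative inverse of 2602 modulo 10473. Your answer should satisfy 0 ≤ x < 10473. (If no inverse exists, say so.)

5317

Run Euclid on (10473, 2602):
10473 = 4×2602 + 65
2602 = 40×65 + 2
65 = 32×2 + 1
2 = 2×1 + 0
gcd = 1, so the inverse exists. Back-substitute:
1 = 65 − 32·2
1 = −32·2602 + 1281·65
1 = 1281·10473 − 5156·2602
Thus 2602·(-5156) ≡ 1 (mod 10473); reducing, -5156 mod 10473 = 5317.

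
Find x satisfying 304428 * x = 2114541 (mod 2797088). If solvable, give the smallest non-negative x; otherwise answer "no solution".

gcd(304428, 2797088):
2797088 = 9*304428 + 57236
304428 = 5*57236 + 18248
57236 = 3*18248 + 2492
18248 = 7*2492 + 804
2492 = 3*804 + 80
804 = 10*80 + 4
80 = 20*4 + 0
gcd = 4, but 4 ∤ 2114541, so the congruence has no solution.

no solution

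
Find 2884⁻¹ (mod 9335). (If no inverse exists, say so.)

4729

gcd(9335, 2884) by repeated division:
9335 = 3·2884 + 683
2884 = 4·683 + 152
683 = 4·152 + 75
152 = 2·75 + 2
75 = 37·2 + 1
2 = 2·1 + 0
The gcd is 1. Working backward:
1 = 75 − 37·2
1 = −37·152 + 75·75
1 = 75·683 − 337·152
1 = −337·2884 + 1423·683
1 = 1423·9335 − 4606·2884
Thus 2884·(-4606) ≡ 1 (mod 9335); reducing, -4606 mod 9335 = 4729.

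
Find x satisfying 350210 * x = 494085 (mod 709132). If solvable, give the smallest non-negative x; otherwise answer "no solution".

gcd(350210, 709132):
709132 = 2·350210 + 8712
350210 = 40·8712 + 1730
8712 = 5·1730 + 62
1730 = 27·62 + 56
62 = 1·56 + 6
56 = 9·6 + 2
6 = 3·2 + 0
gcd = 2, but 2 ∤ 494085, so the congruence has no solution.

no solution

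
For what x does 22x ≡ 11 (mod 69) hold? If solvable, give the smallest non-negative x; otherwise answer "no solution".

First find gcd(22, 69):
69 = 3*22 + 3
22 = 7*3 + 1
3 = 3*1 + 0
gcd = 1, so a unique solution mod 69 exists.
Back-substitute for the Bézout coefficients:
1 = 22 − 7·3
1 = −7·69 + 22·22
So 22·(22) ≡ 1 (mod 69), giving 22⁻¹ ≡ 22.
x ≡ 22⁻¹·11 ≡ 22·11 ≡ 35 (mod 69).

35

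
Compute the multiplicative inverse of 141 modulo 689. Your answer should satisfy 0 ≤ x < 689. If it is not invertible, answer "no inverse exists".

Apply the Euclidean algorithm to 689 and 141:
689 = 4·141 + 125
141 = 1·125 + 16
125 = 7·16 + 13
16 = 1·13 + 3
13 = 4·3 + 1
3 = 3·1 + 0
Since gcd(141, 689) = 1, back-substitute to write 1 as a combination:
1 = 13 − 4·3
1 = −4·16 + 5·13
1 = 5·125 − 39·16
1 = −39·141 + 44·125
1 = 44·689 − 215·141
So 141·(-215) ≡ 1 (mod 689), and -215 ≡ 474 (mod 689).

474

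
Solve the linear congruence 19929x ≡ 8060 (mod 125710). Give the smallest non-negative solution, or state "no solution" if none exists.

6630

First find gcd(19929, 125710):
125710 = 6×19929 + 6136
19929 = 3×6136 + 1521
6136 = 4×1521 + 52
1521 = 29×52 + 13
52 = 4×13 + 0
gcd = 13 and 13 | 8060, so solutions exist. Divide through by 13: 1533x ≡ 620 (mod 9670).
Now find 1533⁻¹ mod 9670:
9670 = 6·1533 + 472
1533 = 3·472 + 117
472 = 4·117 + 4
117 = 29·4 + 1
4 = 4·1 + 0
Back-substitute:
1 = 117 − 29·4
1 = −29·472 + 117·117
1 = 117·1533 − 380·472
1 = −380·9670 + 2397·1533
So 1533⁻¹ ≡ 2397 (mod 9670).
Then x ≡ 2397·620 ≡ 6630 (mod 9670); the smallest non-negative solution is x = 6630.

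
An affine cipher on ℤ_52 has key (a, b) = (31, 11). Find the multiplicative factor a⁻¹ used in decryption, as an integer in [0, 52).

47

Run Euclid on (52, 31):
52 = 1×31 + 21
31 = 1×21 + 10
21 = 2×10 + 1
10 = 10×1 + 0
The gcd is 1. Working backward:
1 = 21 − 2·10
1 = −2·31 + 3·21
1 = 3·52 − 5·31
Hence 31⁻¹ ≡ -5 ≡ 47 (mod 52).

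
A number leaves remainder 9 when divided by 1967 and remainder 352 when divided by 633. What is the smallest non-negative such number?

Write x = 9 + 1967·k. Then 1967·k ≡ 352 − 9 ≡ 343 (mod 633).
Need 1967⁻¹ mod 633. Extended Euclid on (633, 68):
633 = 9·68 + 21
68 = 3·21 + 5
21 = 4·5 + 1
5 = 5·1 + 0
Back-substitute:
1 = 21 − 4·5
1 = −4·68 + 13·21
1 = 13·633 − 121·68
1967⁻¹ ≡ 512 (mod 633), so k ≡ 512·343 ≡ 275 (mod 633).
x = 9 + 1967·275 = 540934.

540934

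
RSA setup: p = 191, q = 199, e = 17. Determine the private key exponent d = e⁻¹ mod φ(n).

φ(n) = (p−1)(q−1) = 190·198 = 37620.
Need d with 17·d ≡ 1 (mod 37620). Apply the extended Euclidean algorithm:
37620 = 2212·17 + 16
17 = 1·16 + 1
16 = 16·1 + 0
Back-substitute:
1 = 17 − 16
1 = −37620 + 2213·17
So 17·2213 ≡ 1 (mod 37620), hence d = 2213.

2213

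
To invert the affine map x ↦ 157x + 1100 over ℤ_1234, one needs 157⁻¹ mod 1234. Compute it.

393

Apply the Euclidean algorithm to 1234 and 157:
1234 = 7·157 + 135
157 = 1·135 + 22
135 = 6·22 + 3
22 = 7·3 + 1
3 = 3·1 + 0
gcd = 1, so the inverse exists. Back-substitute:
1 = 22 − 7·3
1 = −7·135 + 43·22
1 = 43·157 − 50·135
1 = −50·1234 + 393·157
So 157·393 ≡ 1 (mod 1234).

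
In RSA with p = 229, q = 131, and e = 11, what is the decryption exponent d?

φ(n) = (p−1)(q−1) = 228·130 = 29640.
Need d with 11·d ≡ 1 (mod 29640). Apply the extended Euclidean algorithm:
29640 = 2694×11 + 6
11 = 1×6 + 5
6 = 1×5 + 1
5 = 5×1 + 0
Back-substitute:
1 = 6 − 5
1 = −11 + 2·6
1 = 2·29640 − 5389·11
So 11·(-5389) ≡ 1 (mod 29640), hence d ≡ -5389 ≡ 24251 (mod 29640).

24251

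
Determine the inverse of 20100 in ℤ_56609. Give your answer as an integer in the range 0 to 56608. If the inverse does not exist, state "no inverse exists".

12423

Run Euclid on (56609, 20100):
56609 = 2×20100 + 16409
20100 = 1×16409 + 3691
16409 = 4×3691 + 1645
3691 = 2×1645 + 401
1645 = 4×401 + 41
401 = 9×41 + 32
41 = 1×32 + 9
32 = 3×9 + 5
9 = 1×5 + 4
5 = 1×4 + 1
4 = 4×1 + 0
gcd = 1, so the inverse exists. Back-substitute:
1 = 5 − 4
1 = −9 + 2·5
1 = 2·32 − 7·9
1 = −7·41 + 9·32
1 = 9·401 − 88·41
1 = −88·1645 + 361·401
1 = 361·3691 − 810·1645
1 = −810·16409 + 3601·3691
1 = 3601·20100 − 4411·16409
1 = −4411·56609 + 12423·20100
So 20100·12423 ≡ 1 (mod 56609).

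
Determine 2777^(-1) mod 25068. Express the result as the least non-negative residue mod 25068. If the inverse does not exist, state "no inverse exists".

Extended Euclidean algorithm:
25068 = 9×2777 + 75
2777 = 37×75 + 2
75 = 37×2 + 1
2 = 2×1 + 0
The gcd is 1. Working backward:
1 = 75 − 37·2
1 = −37·2777 + 1370·75
1 = 1370·25068 − 12367·2777
Thus 2777·(-12367) ≡ 1 (mod 25068); reducing, -12367 mod 25068 = 12701.

12701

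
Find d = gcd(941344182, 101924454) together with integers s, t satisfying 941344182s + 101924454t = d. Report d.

Apply Euclid's algorithm to 941344182 and 101924454:
941344182 = 9*101924454 + 24024096
101924454 = 4*24024096 + 5828070
24024096 = 4*5828070 + 711816
5828070 = 8*711816 + 133542
711816 = 5*133542 + 44106
133542 = 3*44106 + 1224
44106 = 36*1224 + 42
1224 = 29*42 + 6
42 = 7*6 + 0
gcd(941344182, 101924454) = 6.
Express as a combination:
6 = 1224 − 29·42
6 = −29·44106 + 1045·1224
6 = 1045·133542 − 3164·44106
6 = −3164·711816 + 16865·133542
6 = 16865·5828070 − 138084·711816
6 = −138084·24024096 + 569201·5828070
6 = 569201·101924454 − 2414888·24024096
6 = −2414888·941344182 + 22303193·101924454
So 6 = (-2414888)·941344182 + (22303193)·101924454.

6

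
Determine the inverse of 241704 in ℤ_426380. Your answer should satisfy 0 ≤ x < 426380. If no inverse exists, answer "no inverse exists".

Compute gcd(241704, 426380):
426380 = 1*241704 + 184676
241704 = 1*184676 + 57028
184676 = 3*57028 + 13592
57028 = 4*13592 + 2660
13592 = 5*2660 + 292
2660 = 9*292 + 32
292 = 9*32 + 4
32 = 8*4 + 0
gcd(241704, 426380) = 4 ≠ 1, so 241704 has no multiplicative inverse modulo 426380.

no inverse exists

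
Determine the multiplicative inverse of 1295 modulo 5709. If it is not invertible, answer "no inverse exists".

1349

Run Euclid on (5709, 1295):
5709 = 4×1295 + 529
1295 = 2×529 + 237
529 = 2×237 + 55
237 = 4×55 + 17
55 = 3×17 + 4
17 = 4×4 + 1
4 = 4×1 + 0
The gcd is 1. Working backward:
1 = 17 − 4·4
1 = −4·55 + 13·17
1 = 13·237 − 56·55
1 = −56·529 + 125·237
1 = 125·1295 − 306·529
1 = −306·5709 + 1349·1295
So 1295·1349 ≡ 1 (mod 5709).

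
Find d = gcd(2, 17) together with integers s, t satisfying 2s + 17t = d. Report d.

1

Apply Euclid's algorithm to 17 and 2:
17 = 8×2 + 1
2 = 2×1 + 0
gcd(2, 17) = 1.
Back-substituting:
1 = 17 − 8·2
So 1 = (1)·17 + (-8)·2.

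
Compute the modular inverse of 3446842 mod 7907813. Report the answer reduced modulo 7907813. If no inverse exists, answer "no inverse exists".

gcd(7907813, 3446842) by repeated division:
7907813 = 2·3446842 + 1014129
3446842 = 3·1014129 + 404455
1014129 = 2·404455 + 205219
404455 = 1·205219 + 199236
205219 = 1·199236 + 5983
199236 = 33·5983 + 1797
5983 = 3·1797 + 592
1797 = 3·592 + 21
592 = 28·21 + 4
21 = 5·4 + 1
4 = 4·1 + 0
gcd = 1, so the inverse exists. Back-substitute:
1 = 21 − 5·4
1 = −5·592 + 141·21
1 = 141·1797 − 428·592
1 = −428·5983 + 1425·1797
1 = 1425·199236 − 47453·5983
1 = −47453·205219 + 48878·199236
1 = 48878·404455 − 96331·205219
1 = −96331·1014129 + 241540·404455
1 = 241540·3446842 − 820951·1014129
1 = −820951·7907813 + 1883442·3446842
So 3446842·1883442 ≡ 1 (mod 7907813).

1883442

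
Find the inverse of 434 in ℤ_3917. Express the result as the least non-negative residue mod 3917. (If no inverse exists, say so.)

3204

Extended Euclidean algorithm:
3917 = 9·434 + 11
434 = 39·11 + 5
11 = 2·5 + 1
5 = 5·1 + 0
Since gcd(434, 3917) = 1, back-substitute to write 1 as a combination:
1 = 11 − 2·5
1 = −2·434 + 79·11
1 = 79·3917 − 713·434
Thus 434·(-713) ≡ 1 (mod 3917); reducing, -713 mod 3917 = 3204.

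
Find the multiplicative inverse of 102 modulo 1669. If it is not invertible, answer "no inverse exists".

180

Run Euclid on (1669, 102):
1669 = 16*102 + 37
102 = 2*37 + 28
37 = 1*28 + 9
28 = 3*9 + 1
9 = 9*1 + 0
gcd = 1, so the inverse exists. Back-substitute:
1 = 28 − 3·9
1 = −3·37 + 4·28
1 = 4·102 − 11·37
1 = −11·1669 + 180·102
So 102·180 ≡ 1 (mod 1669).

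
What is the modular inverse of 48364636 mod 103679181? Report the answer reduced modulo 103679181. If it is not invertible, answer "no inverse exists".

49124779

Extended Euclidean algorithm:
103679181 = 2×48364636 + 6949909
48364636 = 6×6949909 + 6665182
6949909 = 1×6665182 + 284727
6665182 = 23×284727 + 116461
284727 = 2×116461 + 51805
116461 = 2×51805 + 12851
51805 = 4×12851 + 401
12851 = 32×401 + 19
401 = 21×19 + 2
19 = 9×2 + 1
2 = 2×1 + 0
Since gcd(48364636, 103679181) = 1, back-substitute to write 1 as a combination:
1 = 19 − 9·2
1 = −9·401 + 190·19
1 = 190·12851 − 6089·401
1 = −6089·51805 + 24546·12851
1 = 24546·116461 − 55181·51805
1 = −55181·284727 + 134908·116461
1 = 134908·6665182 − 3158065·284727
1 = −3158065·6949909 + 3292973·6665182
1 = 3292973·48364636 − 22915903·6949909
1 = −22915903·103679181 + 49124779·48364636
So 48364636·49124779 ≡ 1 (mod 103679181).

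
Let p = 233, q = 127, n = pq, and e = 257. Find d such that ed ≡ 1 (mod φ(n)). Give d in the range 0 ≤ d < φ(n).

8417

φ(n) = (p−1)(q−1) = 232·126 = 29232.
Need d with 257·d ≡ 1 (mod 29232). Apply the extended Euclidean algorithm:
29232 = 113*257 + 191
257 = 1*191 + 66
191 = 2*66 + 59
66 = 1*59 + 7
59 = 8*7 + 3
7 = 2*3 + 1
3 = 3*1 + 0
Back-substitute:
1 = 7 − 2·3
1 = −2·59 + 17·7
1 = 17·66 − 19·59
1 = −19·191 + 55·66
1 = 55·257 − 74·191
1 = −74·29232 + 8417·257
So 257·8417 ≡ 1 (mod 29232), hence d = 8417.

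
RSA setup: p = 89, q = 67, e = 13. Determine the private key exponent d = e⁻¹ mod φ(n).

4021

φ(n) = (p−1)(q−1) = 88·66 = 5808.
Need d with 13·d ≡ 1 (mod 5808). Apply the extended Euclidean algorithm:
5808 = 446*13 + 10
13 = 1*10 + 3
10 = 3*3 + 1
3 = 3*1 + 0
Back-substitute:
1 = 10 − 3·3
1 = −3·13 + 4·10
1 = 4·5808 − 1787·13
So 13·(-1787) ≡ 1 (mod 5808), hence d ≡ -1787 ≡ 4021 (mod 5808).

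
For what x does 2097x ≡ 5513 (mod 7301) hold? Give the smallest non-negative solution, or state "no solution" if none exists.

First find gcd(2097, 7301):
7301 = 3×2097 + 1010
2097 = 2×1010 + 77
1010 = 13×77 + 9
77 = 8×9 + 5
9 = 1×5 + 4
5 = 1×4 + 1
4 = 4×1 + 0
gcd = 1, so a unique solution mod 7301 exists.
Back-substitute for the Bézout coefficients:
1 = 5 − 4
1 = −9 + 2·5
1 = 2·77 − 17·9
1 = −17·1010 + 223·77
1 = 223·2097 − 463·1010
1 = −463·7301 + 1612·2097
So 2097·(1612) ≡ 1 (mod 7301), giving 2097⁻¹ ≡ 1612.
x ≡ 2097⁻¹·5513 ≡ 1612·5513 ≡ 1639 (mod 7301).

1639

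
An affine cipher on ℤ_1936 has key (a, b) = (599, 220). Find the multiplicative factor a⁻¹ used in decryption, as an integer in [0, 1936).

1351

Run Euclid on (1936, 599):
1936 = 3·599 + 139
599 = 4·139 + 43
139 = 3·43 + 10
43 = 4·10 + 3
10 = 3·3 + 1
3 = 3·1 + 0
The gcd is 1. Working backward:
1 = 10 − 3·3
1 = −3·43 + 13·10
1 = 13·139 − 42·43
1 = −42·599 + 181·139
1 = 181·1936 − 585·599
Hence 599⁻¹ ≡ -585 ≡ 1351 (mod 1936).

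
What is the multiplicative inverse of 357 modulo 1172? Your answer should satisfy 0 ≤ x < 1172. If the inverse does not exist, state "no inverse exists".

gcd(1172, 357) by repeated division:
1172 = 3·357 + 101
357 = 3·101 + 54
101 = 1·54 + 47
54 = 1·47 + 7
47 = 6·7 + 5
7 = 1·5 + 2
5 = 2·2 + 1
2 = 2·1 + 0
Since gcd(357, 1172) = 1, back-substitute to write 1 as a combination:
1 = 5 − 2·2
1 = −2·7 + 3·5
1 = 3·47 − 20·7
1 = −20·54 + 23·47
1 = 23·101 − 43·54
1 = −43·357 + 152·101
1 = 152·1172 − 499·357
So 357·(-499) ≡ 1 (mod 1172), and -499 ≡ 673 (mod 1172).

673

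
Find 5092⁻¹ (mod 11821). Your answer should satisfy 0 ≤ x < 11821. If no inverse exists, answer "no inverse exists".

Run Euclid on (11821, 5092):
11821 = 2×5092 + 1637
5092 = 3×1637 + 181
1637 = 9×181 + 8
181 = 22×8 + 5
8 = 1×5 + 3
5 = 1×3 + 2
3 = 1×2 + 1
2 = 2×1 + 0
Since gcd(5092, 11821) = 1, back-substitute to write 1 as a combination:
1 = 3 − 2
1 = −5 + 2·3
1 = 2·8 − 3·5
1 = −3·181 + 68·8
1 = 68·1637 − 615·181
1 = −615·5092 + 1913·1637
1 = 1913·11821 − 4441·5092
Thus 5092·(-4441) ≡ 1 (mod 11821); reducing, -4441 mod 11821 = 7380.

7380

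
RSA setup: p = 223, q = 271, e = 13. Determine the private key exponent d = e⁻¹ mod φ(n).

41497

φ(n) = (p−1)(q−1) = 222·270 = 59940.
Need d with 13·d ≡ 1 (mod 59940). Apply the extended Euclidean algorithm:
59940 = 4610×13 + 10
13 = 1×10 + 3
10 = 3×3 + 1
3 = 3×1 + 0
Back-substitute:
1 = 10 − 3·3
1 = −3·13 + 4·10
1 = 4·59940 − 18443·13
So 13·(-18443) ≡ 1 (mod 59940), hence d ≡ -18443 ≡ 41497 (mod 59940).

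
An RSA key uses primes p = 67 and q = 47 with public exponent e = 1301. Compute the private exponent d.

3029

φ(n) = (p−1)(q−1) = 66·46 = 3036.
Need d with 1301·d ≡ 1 (mod 3036). Apply the extended Euclidean algorithm:
3036 = 2·1301 + 434
1301 = 2·434 + 433
434 = 1·433 + 1
433 = 433·1 + 0
Back-substitute:
1 = 434 − 433
1 = −1301 + 3·434
1 = 3·3036 − 7·1301
So 1301·(-7) ≡ 1 (mod 3036), hence d ≡ -7 ≡ 3029 (mod 3036).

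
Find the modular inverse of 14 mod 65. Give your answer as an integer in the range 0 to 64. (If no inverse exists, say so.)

14

Extended Euclidean algorithm:
65 = 4*14 + 9
14 = 1*9 + 5
9 = 1*5 + 4
5 = 1*4 + 1
4 = 4*1 + 0
The gcd is 1. Working backward:
1 = 5 − 4
1 = −9 + 2·5
1 = 2·14 − 3·9
1 = −3·65 + 14·14
So 14·14 ≡ 1 (mod 65).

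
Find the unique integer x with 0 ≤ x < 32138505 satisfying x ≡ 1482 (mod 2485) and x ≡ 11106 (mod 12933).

Write x = 1482 + 2485·k. Then 2485·k ≡ 11106 − 1482 ≡ 9624 (mod 12933).
Need 2485⁻¹ mod 12933. Extended Euclid on (12933, 2485):
12933 = 5×2485 + 508
2485 = 4×508 + 453
508 = 1×453 + 55
453 = 8×55 + 13
55 = 4×13 + 3
13 = 4×3 + 1
3 = 3×1 + 0
Back-substitute:
1 = 13 − 4·3
1 = −4·55 + 17·13
1 = 17·453 − 140·55
1 = −140·508 + 157·453
1 = 157·2485 − 768·508
1 = −768·12933 + 3997·2485
2485⁻¹ ≡ 3997 (mod 12933), so k ≡ 3997·9624 ≡ 4386 (mod 12933).
x = 1482 + 2485·4386 = 10900692.

10900692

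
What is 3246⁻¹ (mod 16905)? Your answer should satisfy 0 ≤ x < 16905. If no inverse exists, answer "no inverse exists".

no inverse exists

Euclidean algorithm on 16905, 3246:
16905 = 5×3246 + 675
3246 = 4×675 + 546
675 = 1×546 + 129
546 = 4×129 + 30
129 = 4×30 + 9
30 = 3×9 + 3
9 = 3×3 + 0
Since gcd = 3 > 1, 3246 is not a unit mod 16905.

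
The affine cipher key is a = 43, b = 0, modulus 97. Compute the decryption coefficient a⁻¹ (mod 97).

Apply the Euclidean algorithm to 97 and 43:
97 = 2·43 + 11
43 = 3·11 + 10
11 = 1·10 + 1
10 = 10·1 + 0
Since gcd(43, 97) = 1, back-substitute to write 1 as a combination:
1 = 11 − 10
1 = −43 + 4·11
1 = 4·97 − 9·43
Hence 43⁻¹ ≡ -9 ≡ 88 (mod 97).

88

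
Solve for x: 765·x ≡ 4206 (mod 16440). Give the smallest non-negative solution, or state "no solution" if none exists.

no solution

gcd(765, 16440):
16440 = 21×765 + 375
765 = 2×375 + 15
375 = 25×15 + 0
gcd = 15, but 15 ∤ 4206, so the congruence has no solution.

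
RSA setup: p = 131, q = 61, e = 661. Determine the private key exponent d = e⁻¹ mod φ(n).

φ(n) = (p−1)(q−1) = 130·60 = 7800.
Need d with 661·d ≡ 1 (mod 7800). Apply the extended Euclidean algorithm:
7800 = 11*661 + 529
661 = 1*529 + 132
529 = 4*132 + 1
132 = 132*1 + 0
Back-substitute:
1 = 529 − 4·132
1 = −4·661 + 5·529
1 = 5·7800 − 59·661
So 661·(-59) ≡ 1 (mod 7800), hence d ≡ -59 ≡ 7741 (mod 7800).

7741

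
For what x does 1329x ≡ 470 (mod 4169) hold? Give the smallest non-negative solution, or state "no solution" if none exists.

3978

First find gcd(1329, 4169):
4169 = 3×1329 + 182
1329 = 7×182 + 55
182 = 3×55 + 17
55 = 3×17 + 4
17 = 4×4 + 1
4 = 4×1 + 0
gcd = 1, so a unique solution mod 4169 exists.
Back-substitute for the Bézout coefficients:
1 = 17 − 4·4
1 = −4·55 + 13·17
1 = 13·182 − 43·55
1 = −43·1329 + 314·182
1 = 314·4169 − 985·1329
So 1329·(-985) ≡ 1 (mod 4169), giving 1329⁻¹ ≡ 3184.
x ≡ 1329⁻¹·470 ≡ 3184·470 ≡ 3978 (mod 4169).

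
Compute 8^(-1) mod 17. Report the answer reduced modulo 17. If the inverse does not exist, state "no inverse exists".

15

Run Euclid on (17, 8):
17 = 2·8 + 1
8 = 8·1 + 0
Since gcd(8, 17) = 1, back-substitute to write 1 as a combination:
1 = 17 − 2·8
Thus 8·(-2) ≡ 1 (mod 17); reducing, -2 mod 17 = 15.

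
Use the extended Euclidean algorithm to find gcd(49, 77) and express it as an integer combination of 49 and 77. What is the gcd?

Apply Euclid's algorithm to 77 and 49:
77 = 1·49 + 28
49 = 1·28 + 21
28 = 1·21 + 7
21 = 3·7 + 0
gcd(49, 77) = 7.
Express as a combination:
7 = 28 − 21
7 = −49 + 2·28
7 = 2·77 − 3·49
So 7 = (2)·77 + (-3)·49.

7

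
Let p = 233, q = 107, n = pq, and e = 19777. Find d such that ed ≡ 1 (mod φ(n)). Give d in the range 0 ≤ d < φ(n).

φ(n) = (p−1)(q−1) = 232·106 = 24592.
Need d with 19777·d ≡ 1 (mod 24592). Apply the extended Euclidean algorithm:
24592 = 1·19777 + 4815
19777 = 4·4815 + 517
4815 = 9·517 + 162
517 = 3·162 + 31
162 = 5·31 + 7
31 = 4·7 + 3
7 = 2·3 + 1
3 = 3·1 + 0
Back-substitute:
1 = 7 − 2·3
1 = −2·31 + 9·7
1 = 9·162 − 47·31
1 = −47·517 + 150·162
1 = 150·4815 − 1397·517
1 = −1397·19777 + 5738·4815
1 = 5738·24592 − 7135·19777
So 19777·(-7135) ≡ 1 (mod 24592), hence d ≡ -7135 ≡ 17457 (mod 24592).

17457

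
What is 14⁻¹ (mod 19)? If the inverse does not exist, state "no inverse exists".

Extended Euclidean algorithm:
19 = 1*14 + 5
14 = 2*5 + 4
5 = 1*4 + 1
4 = 4*1 + 0
The gcd is 1. Working backward:
1 = 5 − 4
1 = −14 + 3·5
1 = 3·19 − 4·14
Thus 14·(-4) ≡ 1 (mod 19); reducing, -4 mod 19 = 15.

15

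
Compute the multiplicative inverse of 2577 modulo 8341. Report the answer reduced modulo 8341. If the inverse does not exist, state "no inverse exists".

Run Euclid on (8341, 2577):
8341 = 3*2577 + 610
2577 = 4*610 + 137
610 = 4*137 + 62
137 = 2*62 + 13
62 = 4*13 + 10
13 = 1*10 + 3
10 = 3*3 + 1
3 = 3*1 + 0
gcd = 1, so the inverse exists. Back-substitute:
1 = 10 − 3·3
1 = −3·13 + 4·10
1 = 4·62 − 19·13
1 = −19·137 + 42·62
1 = 42·610 − 187·137
1 = −187·2577 + 790·610
1 = 790·8341 − 2557·2577
So 2577·(-2557) ≡ 1 (mod 8341), and -2557 ≡ 5784 (mod 8341).

5784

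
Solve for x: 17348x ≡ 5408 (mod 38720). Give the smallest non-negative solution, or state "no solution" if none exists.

4616

First find gcd(17348, 38720):
38720 = 2*17348 + 4024
17348 = 4*4024 + 1252
4024 = 3*1252 + 268
1252 = 4*268 + 180
268 = 1*180 + 88
180 = 2*88 + 4
88 = 22*4 + 0
gcd = 4 and 4 | 5408, so solutions exist. Divide through by 4: 4337x ≡ 1352 (mod 9680).
Now find 4337⁻¹ mod 9680:
9680 = 2·4337 + 1006
4337 = 4·1006 + 313
1006 = 3·313 + 67
313 = 4·67 + 45
67 = 1·45 + 22
45 = 2·22 + 1
22 = 22·1 + 0
Back-substitute:
1 = 45 − 2·22
1 = −2·67 + 3·45
1 = 3·313 − 14·67
1 = −14·1006 + 45·313
1 = 45·4337 − 194·1006
1 = −194·9680 + 433·4337
So 4337⁻¹ ≡ 433 (mod 9680).
Then x ≡ 433·1352 ≡ 4616 (mod 9680); the smallest non-negative solution is x = 4616.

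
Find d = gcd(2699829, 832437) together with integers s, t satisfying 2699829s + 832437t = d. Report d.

9

Repeated division:
2699829 = 3*832437 + 202518
832437 = 4*202518 + 22365
202518 = 9*22365 + 1233
22365 = 18*1233 + 171
1233 = 7*171 + 36
171 = 4*36 + 27
36 = 1*27 + 9
27 = 3*9 + 0
gcd(2699829, 832437) = 9.
Express as a combination:
9 = 36 − 27
9 = −171 + 5·36
9 = 5·1233 − 36·171
9 = −36·22365 + 653·1233
9 = 653·202518 − 5913·22365
9 = −5913·832437 + 24305·202518
9 = 24305·2699829 − 78828·832437
So 9 = (24305)·2699829 + (-78828)·832437.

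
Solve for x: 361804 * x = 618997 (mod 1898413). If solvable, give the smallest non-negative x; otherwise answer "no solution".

155142

First find gcd(361804, 1898413):
1898413 = 5·361804 + 89393
361804 = 4·89393 + 4232
89393 = 21·4232 + 521
4232 = 8·521 + 64
521 = 8·64 + 9
64 = 7·9 + 1
9 = 9·1 + 0
gcd = 1, so a unique solution mod 1898413 exists.
Back-substitute for the Bézout coefficients:
1 = 64 − 7·9
1 = −7·521 + 57·64
1 = 57·4232 − 463·521
1 = −463·89393 + 9780·4232
1 = 9780·361804 − 39583·89393
1 = −39583·1898413 + 207695·361804
So 361804·(207695) ≡ 1 (mod 1898413), giving 361804⁻¹ ≡ 207695.
x ≡ 361804⁻¹·618997 ≡ 207695·618997 ≡ 155142 (mod 1898413).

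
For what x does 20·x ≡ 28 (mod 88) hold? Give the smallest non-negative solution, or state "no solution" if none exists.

19

First find gcd(20, 88):
88 = 4*20 + 8
20 = 2*8 + 4
8 = 2*4 + 0
gcd = 4 and 4 | 28, so solutions exist. Divide through by 4: 5x ≡ 7 (mod 22).
Now find 5⁻¹ mod 22:
22 = 4·5 + 2
5 = 2·2 + 1
2 = 2·1 + 0
Back-substitute:
1 = 5 − 2·2
1 = −2·22 + 9·5
So 5⁻¹ ≡ 9 (mod 22).
Then x ≡ 9·7 ≡ 19 (mod 22); the smallest non-negative solution is x = 19.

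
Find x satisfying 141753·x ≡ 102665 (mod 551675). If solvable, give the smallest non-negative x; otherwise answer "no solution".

First find gcd(141753, 551675):
551675 = 3×141753 + 126416
141753 = 1×126416 + 15337
126416 = 8×15337 + 3720
15337 = 4×3720 + 457
3720 = 8×457 + 64
457 = 7×64 + 9
64 = 7×9 + 1
9 = 9×1 + 0
gcd = 1, so a unique solution mod 551675 exists.
Back-substitute for the Bézout coefficients:
1 = 64 − 7·9
1 = −7·457 + 50·64
1 = 50·3720 − 407·457
1 = −407·15337 + 1678·3720
1 = 1678·126416 − 13831·15337
1 = −13831·141753 + 15509·126416
1 = 15509·551675 − 60358·141753
So 141753·(-60358) ≡ 1 (mod 551675), giving 141753⁻¹ ≡ 491317.
x ≡ 141753⁻¹·102665 ≡ 491317·102665 ≡ 311205 (mod 551675).

311205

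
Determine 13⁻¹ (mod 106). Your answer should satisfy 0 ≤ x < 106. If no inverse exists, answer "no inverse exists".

49

Run Euclid on (106, 13):
106 = 8·13 + 2
13 = 6·2 + 1
2 = 2·1 + 0
The gcd is 1. Working backward:
1 = 13 − 6·2
1 = −6·106 + 49·13
So 13·49 ≡ 1 (mod 106).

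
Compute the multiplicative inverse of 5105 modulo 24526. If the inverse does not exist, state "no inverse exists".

10925

Run Euclid on (24526, 5105):
24526 = 4×5105 + 4106
5105 = 1×4106 + 999
4106 = 4×999 + 110
999 = 9×110 + 9
110 = 12×9 + 2
9 = 4×2 + 1
2 = 2×1 + 0
gcd = 1, so the inverse exists. Back-substitute:
1 = 9 − 4·2
1 = −4·110 + 49·9
1 = 49·999 − 445·110
1 = −445·4106 + 1829·999
1 = 1829·5105 − 2274·4106
1 = −2274·24526 + 10925·5105
So 5105·10925 ≡ 1 (mod 24526).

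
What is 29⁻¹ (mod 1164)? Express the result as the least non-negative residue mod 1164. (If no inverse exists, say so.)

281

Run Euclid on (1164, 29):
1164 = 40·29 + 4
29 = 7·4 + 1
4 = 4·1 + 0
The gcd is 1. Working backward:
1 = 29 − 7·4
1 = −7·1164 + 281·29
So 29·281 ≡ 1 (mod 1164).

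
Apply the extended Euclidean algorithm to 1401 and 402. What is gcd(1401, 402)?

3

Repeated division:
1401 = 3·402 + 195
402 = 2·195 + 12
195 = 16·12 + 3
12 = 4·3 + 0
gcd(1401, 402) = 3.
Working backward:
3 = 195 − 16·12
3 = −16·402 + 33·195
3 = 33·1401 − 115·402
So 3 = (33)·1401 + (-115)·402.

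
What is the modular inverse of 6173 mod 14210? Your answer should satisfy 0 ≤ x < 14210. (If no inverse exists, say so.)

587

Apply the Euclidean algorithm to 14210 and 6173:
14210 = 2*6173 + 1864
6173 = 3*1864 + 581
1864 = 3*581 + 121
581 = 4*121 + 97
121 = 1*97 + 24
97 = 4*24 + 1
24 = 24*1 + 0
Since gcd(6173, 14210) = 1, back-substitute to write 1 as a combination:
1 = 97 − 4·24
1 = −4·121 + 5·97
1 = 5·581 − 24·121
1 = −24·1864 + 77·581
1 = 77·6173 − 255·1864
1 = −255·14210 + 587·6173
So 6173·587 ≡ 1 (mod 14210).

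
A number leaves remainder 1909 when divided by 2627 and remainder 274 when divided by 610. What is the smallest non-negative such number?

330284

Write x = 1909 + 2627·k. Then 2627·k ≡ 274 − 1909 ≡ 195 (mod 610).
Need 2627⁻¹ mod 610. Extended Euclid on (610, 187):
610 = 3*187 + 49
187 = 3*49 + 40
49 = 1*40 + 9
40 = 4*9 + 4
9 = 2*4 + 1
4 = 4*1 + 0
Back-substitute:
1 = 9 − 2·4
1 = −2·40 + 9·9
1 = 9·49 − 11·40
1 = −11·187 + 42·49
1 = 42·610 − 137·187
2627⁻¹ ≡ 473 (mod 610), so k ≡ 473·195 ≡ 125 (mod 610).
x = 1909 + 2627·125 = 330284.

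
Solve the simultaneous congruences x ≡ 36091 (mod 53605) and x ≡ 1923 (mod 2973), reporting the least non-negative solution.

Write x = 36091 + 53605·k. Then 53605·k ≡ 1923 − 36091 ≡ 1508 (mod 2973).
Need 53605⁻¹ mod 2973. Extended Euclid on (2973, 91):
2973 = 32*91 + 61
91 = 1*61 + 30
61 = 2*30 + 1
30 = 30*1 + 0
Back-substitute:
1 = 61 − 2·30
1 = −2·91 + 3·61
1 = 3·2973 − 98·91
53605⁻¹ ≡ 2875 (mod 2973), so k ≡ 2875·1508 ≡ 866 (mod 2973).
x = 36091 + 53605·866 = 46458021.

46458021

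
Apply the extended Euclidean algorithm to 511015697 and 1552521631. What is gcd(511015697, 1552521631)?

1

Repeated division:
1552521631 = 3*511015697 + 19474540
511015697 = 26*19474540 + 4677657
19474540 = 4*4677657 + 763912
4677657 = 6*763912 + 94185
763912 = 8*94185 + 10432
94185 = 9*10432 + 297
10432 = 35*297 + 37
297 = 8*37 + 1
37 = 37*1 + 0
gcd(511015697, 1552521631) = 1.
Express as a combination:
1 = 297 − 8·37
1 = −8·10432 + 281·297
1 = 281·94185 − 2537·10432
1 = −2537·763912 + 20577·94185
1 = 20577·4677657 − 125999·763912
1 = −125999·19474540 + 524573·4677657
1 = 524573·511015697 − 13764897·19474540
1 = −13764897·1552521631 + 41819264·511015697
So 1 = (-13764897)·1552521631 + (41819264)·511015697.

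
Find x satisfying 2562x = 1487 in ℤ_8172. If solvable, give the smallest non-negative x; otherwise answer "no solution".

gcd(2562, 8172):
8172 = 3×2562 + 486
2562 = 5×486 + 132
486 = 3×132 + 90
132 = 1×90 + 42
90 = 2×42 + 6
42 = 7×6 + 0
gcd = 6, but 6 ∤ 1487, so the congruence has no solution.

no solution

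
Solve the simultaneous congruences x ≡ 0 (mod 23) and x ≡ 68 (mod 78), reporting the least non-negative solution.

1472

Write x = 0 + 23·k. Then 23·k ≡ 68 − 0 ≡ 68 (mod 78).
Need 23⁻¹ mod 78. Extended Euclid on (78, 23):
78 = 3*23 + 9
23 = 2*9 + 5
9 = 1*5 + 4
5 = 1*4 + 1
4 = 4*1 + 0
Back-substitute:
1 = 5 − 4
1 = −9 + 2·5
1 = 2·23 − 5·9
1 = −5·78 + 17·23
23⁻¹ ≡ 17 (mod 78), so k ≡ 17·68 ≡ 64 (mod 78).
x = 0 + 23·64 = 1472.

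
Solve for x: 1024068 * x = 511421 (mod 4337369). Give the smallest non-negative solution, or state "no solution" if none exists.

3508051

First find gcd(1024068, 4337369):
4337369 = 4·1024068 + 241097
1024068 = 4·241097 + 59680
241097 = 4·59680 + 2377
59680 = 25·2377 + 255
2377 = 9·255 + 82
255 = 3·82 + 9
82 = 9·9 + 1
9 = 9·1 + 0
gcd = 1, so a unique solution mod 4337369 exists.
Back-substitute for the Bézout coefficients:
1 = 82 − 9·9
1 = −9·255 + 28·82
1 = 28·2377 − 261·255
1 = −261·59680 + 6553·2377
1 = 6553·241097 − 26473·59680
1 = −26473·1024068 + 112445·241097
1 = 112445·4337369 − 476253·1024068
So 1024068·(-476253) ≡ 1 (mod 4337369), giving 1024068⁻¹ ≡ 3861116.
x ≡ 1024068⁻¹·511421 ≡ 3861116·511421 ≡ 3508051 (mod 4337369).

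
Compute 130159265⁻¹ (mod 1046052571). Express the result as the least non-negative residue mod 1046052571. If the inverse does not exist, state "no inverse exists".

gcd(1046052571, 130159265) by repeated division:
1046052571 = 8×130159265 + 4778451
130159265 = 27×4778451 + 1141088
4778451 = 4×1141088 + 214099
1141088 = 5×214099 + 70593
214099 = 3×70593 + 2320
70593 = 30×2320 + 993
2320 = 2×993 + 334
993 = 2×334 + 325
334 = 1×325 + 9
325 = 36×9 + 1
9 = 9×1 + 0
The gcd is 1. Working backward:
1 = 325 − 36·9
1 = −36·334 + 37·325
1 = 37·993 − 110·334
1 = −110·2320 + 257·993
1 = 257·70593 − 7820·2320
1 = −7820·214099 + 23717·70593
1 = 23717·1141088 − 126405·214099
1 = −126405·4778451 + 529337·1141088
1 = 529337·130159265 − 14418504·4778451
1 = −14418504·1046052571 + 115877369·130159265
So 130159265·115877369 ≡ 1 (mod 1046052571).

115877369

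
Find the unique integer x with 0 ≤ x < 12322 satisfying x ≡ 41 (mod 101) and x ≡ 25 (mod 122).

Write x = 41 + 101·k. Then 101·k ≡ 25 − 41 ≡ 106 (mod 122).
Need 101⁻¹ mod 122. Extended Euclid on (122, 101):
122 = 1×101 + 21
101 = 4×21 + 17
21 = 1×17 + 4
17 = 4×4 + 1
4 = 4×1 + 0
Back-substitute:
1 = 17 − 4·4
1 = −4·21 + 5·17
1 = 5·101 − 24·21
1 = −24·122 + 29·101
101⁻¹ ≡ 29 (mod 122), so k ≡ 29·106 ≡ 24 (mod 122).
x = 41 + 101·24 = 2465.

2465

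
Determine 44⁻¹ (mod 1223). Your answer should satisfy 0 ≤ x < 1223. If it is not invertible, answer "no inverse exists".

139

Run Euclid on (1223, 44):
1223 = 27*44 + 35
44 = 1*35 + 9
35 = 3*9 + 8
9 = 1*8 + 1
8 = 8*1 + 0
Since gcd(44, 1223) = 1, back-substitute to write 1 as a combination:
1 = 9 − 8
1 = −35 + 4·9
1 = 4·44 − 5·35
1 = −5·1223 + 139·44
So 44·139 ≡ 1 (mod 1223).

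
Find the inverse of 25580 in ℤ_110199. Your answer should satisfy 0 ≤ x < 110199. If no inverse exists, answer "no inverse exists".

64883

Extended Euclidean algorithm:
110199 = 4*25580 + 7879
25580 = 3*7879 + 1943
7879 = 4*1943 + 107
1943 = 18*107 + 17
107 = 6*17 + 5
17 = 3*5 + 2
5 = 2*2 + 1
2 = 2*1 + 0
The gcd is 1. Working backward:
1 = 5 − 2·2
1 = −2·17 + 7·5
1 = 7·107 − 44·17
1 = −44·1943 + 799·107
1 = 799·7879 − 3240·1943
1 = −3240·25580 + 10519·7879
1 = 10519·110199 − 45316·25580
Hence 25580⁻¹ ≡ -45316 ≡ 64883 (mod 110199).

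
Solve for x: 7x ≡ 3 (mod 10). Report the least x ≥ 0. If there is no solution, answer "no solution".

9

First find gcd(7, 10):
10 = 1×7 + 3
7 = 2×3 + 1
3 = 3×1 + 0
gcd = 1, so a unique solution mod 10 exists.
Back-substitute for the Bézout coefficients:
1 = 7 − 2·3
1 = −2·10 + 3·7
So 7·(3) ≡ 1 (mod 10), giving 7⁻¹ ≡ 3.
x ≡ 7⁻¹·3 ≡ 3·3 ≡ 9 (mod 10).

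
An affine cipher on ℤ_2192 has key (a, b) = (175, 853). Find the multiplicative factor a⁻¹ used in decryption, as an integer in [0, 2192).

gcd(2192, 175) by repeated division:
2192 = 12*175 + 92
175 = 1*92 + 83
92 = 1*83 + 9
83 = 9*9 + 2
9 = 4*2 + 1
2 = 2*1 + 0
The gcd is 1. Working backward:
1 = 9 − 4·2
1 = −4·83 + 37·9
1 = 37·92 − 41·83
1 = −41·175 + 78·92
1 = 78·2192 − 977·175
Thus 175·(-977) ≡ 1 (mod 2192); reducing, -977 mod 2192 = 1215.

1215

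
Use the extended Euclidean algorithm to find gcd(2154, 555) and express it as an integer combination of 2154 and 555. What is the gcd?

Apply Euclid's algorithm to 2154 and 555:
2154 = 3×555 + 489
555 = 1×489 + 66
489 = 7×66 + 27
66 = 2×27 + 12
27 = 2×12 + 3
12 = 4×3 + 0
gcd(2154, 555) = 3.
Express as a combination:
3 = 27 − 2·12
3 = −2·66 + 5·27
3 = 5·489 − 37·66
3 = −37·555 + 42·489
3 = 42·2154 − 163·555
So 3 = (42)·2154 + (-163)·555.

3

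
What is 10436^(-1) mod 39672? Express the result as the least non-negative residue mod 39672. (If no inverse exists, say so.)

Euclidean algorithm on 39672, 10436:
39672 = 3·10436 + 8364
10436 = 1·8364 + 2072
8364 = 4·2072 + 76
2072 = 27·76 + 20
76 = 3·20 + 16
20 = 1·16 + 4
16 = 4·4 + 0
gcd(10436, 39672) = 4 ≠ 1, so 10436 has no multiplicative inverse modulo 39672.

no inverse exists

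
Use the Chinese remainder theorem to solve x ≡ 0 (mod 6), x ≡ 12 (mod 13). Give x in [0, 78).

12

Write x = 0 + 6·k. Then 6·k ≡ 12 − 0 ≡ 12 (mod 13).
Need 6⁻¹ mod 13. Extended Euclid on (13, 6):
13 = 2×6 + 1
6 = 6×1 + 0
Back-substitute:
1 = 13 − 2·6
6⁻¹ ≡ 11 (mod 13), so k ≡ 11·12 ≡ 2 (mod 13).
x = 0 + 6·2 = 12.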